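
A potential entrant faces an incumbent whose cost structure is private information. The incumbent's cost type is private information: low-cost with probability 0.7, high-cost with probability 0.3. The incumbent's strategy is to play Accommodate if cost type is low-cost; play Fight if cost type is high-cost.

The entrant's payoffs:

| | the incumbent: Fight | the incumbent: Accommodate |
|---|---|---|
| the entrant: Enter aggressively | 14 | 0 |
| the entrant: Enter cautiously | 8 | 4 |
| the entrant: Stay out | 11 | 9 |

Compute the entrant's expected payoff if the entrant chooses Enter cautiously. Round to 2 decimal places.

5.20

E[Enter cautiously] = 0.7·4 + 0.3·8 = 2.8 + 2.4 = 5.2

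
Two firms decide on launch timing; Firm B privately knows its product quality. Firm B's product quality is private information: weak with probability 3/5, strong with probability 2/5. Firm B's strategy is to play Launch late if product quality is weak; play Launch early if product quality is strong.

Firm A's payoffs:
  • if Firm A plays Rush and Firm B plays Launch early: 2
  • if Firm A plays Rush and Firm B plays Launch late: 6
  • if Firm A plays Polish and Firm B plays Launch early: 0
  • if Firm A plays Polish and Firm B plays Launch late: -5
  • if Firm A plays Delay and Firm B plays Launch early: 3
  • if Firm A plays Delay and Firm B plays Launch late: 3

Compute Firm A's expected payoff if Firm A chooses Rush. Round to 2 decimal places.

E[Rush] = 3/5·6 + 2/5·2 = 18/5 + 4/5 = 22/5

4.40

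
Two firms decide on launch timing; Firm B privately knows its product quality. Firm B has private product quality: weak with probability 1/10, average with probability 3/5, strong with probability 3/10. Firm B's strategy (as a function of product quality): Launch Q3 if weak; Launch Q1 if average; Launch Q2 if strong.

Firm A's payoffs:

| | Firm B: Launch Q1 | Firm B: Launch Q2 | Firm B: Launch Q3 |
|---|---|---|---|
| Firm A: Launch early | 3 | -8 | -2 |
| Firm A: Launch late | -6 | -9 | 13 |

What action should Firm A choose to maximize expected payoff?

Launch early

E[Launch early] = 1/10·(-2) + 3/5·(3) + 3/10·(-8) = -4/5
E[Launch late] = 1/10·(13) + 3/5·(-6) + 3/10·(-9) = -5
Best response: Launch early (-4/5 is the largest).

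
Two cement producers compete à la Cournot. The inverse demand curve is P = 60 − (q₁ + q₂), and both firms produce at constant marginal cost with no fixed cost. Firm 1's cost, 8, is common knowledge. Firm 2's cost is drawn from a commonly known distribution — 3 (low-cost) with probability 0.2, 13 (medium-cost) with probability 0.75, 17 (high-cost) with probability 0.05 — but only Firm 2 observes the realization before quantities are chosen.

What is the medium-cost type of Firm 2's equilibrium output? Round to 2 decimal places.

Each type of Firm 2 best-responds to q₁; Firm 1 best-responds to the expected q₂ over Firm 2's types.
Firm 2 with cost c maximizes (60 − (q₁+q₂) − c)·q₂, giving q₂(c) = (60 − c − q₁)/2.
E[c₂] = 0.2·3 + 0.75·13 + 0.05·17 = 11.2
Firm 1's FOC against E[q₂] yields q₁ = (60 − 2·8 + E[c₂])/3 = (60 − 16 + 11.2)/3 = 18.4.
q₂(medium-cost) = (60 − 13 − 18.4)/2 = 14.3.

14.30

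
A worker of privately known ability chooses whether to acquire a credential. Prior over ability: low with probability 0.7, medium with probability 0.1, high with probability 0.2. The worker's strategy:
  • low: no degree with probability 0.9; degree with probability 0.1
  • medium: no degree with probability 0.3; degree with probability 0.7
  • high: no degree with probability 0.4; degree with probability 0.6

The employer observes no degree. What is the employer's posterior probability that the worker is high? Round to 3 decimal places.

P(no degree) = 0.7·0.9 + 0.1·0.3 + 0.2·0.4 = 0.74
P(high | no degree) = (0.2·0.4) / 0.74 = 0.08 / 0.74 = 0.108108

0.108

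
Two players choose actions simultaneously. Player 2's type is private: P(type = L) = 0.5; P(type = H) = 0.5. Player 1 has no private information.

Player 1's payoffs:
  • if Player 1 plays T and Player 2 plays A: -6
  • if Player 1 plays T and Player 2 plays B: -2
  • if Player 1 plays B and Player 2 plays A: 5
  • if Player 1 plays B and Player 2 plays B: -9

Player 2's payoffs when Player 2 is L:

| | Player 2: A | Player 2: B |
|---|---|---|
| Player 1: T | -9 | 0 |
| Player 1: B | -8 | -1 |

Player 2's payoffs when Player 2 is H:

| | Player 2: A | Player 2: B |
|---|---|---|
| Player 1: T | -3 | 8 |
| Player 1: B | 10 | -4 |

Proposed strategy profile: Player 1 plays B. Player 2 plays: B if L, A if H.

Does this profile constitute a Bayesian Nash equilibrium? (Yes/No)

Yes

Player 1 plays B: E[B] = 0.5·(-9) + 0.5·(5) = -2; E[T] = -4. Best-responding. ✓
Player 2 (type L), facing B: A gives -8, B gives -1. Proposed B is best. ✓
Player 2 (type H), facing B: A gives 10, B gives -4. Proposed A is best. ✓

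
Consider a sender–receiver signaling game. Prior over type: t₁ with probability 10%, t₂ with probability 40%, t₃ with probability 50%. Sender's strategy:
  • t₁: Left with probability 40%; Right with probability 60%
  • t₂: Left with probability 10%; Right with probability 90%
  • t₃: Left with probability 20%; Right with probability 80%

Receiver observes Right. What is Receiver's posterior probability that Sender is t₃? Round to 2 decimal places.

P(Right) = 0.1·0.6 + 0.4·0.9 + 0.5·0.8 = 0.82
P(t₃ | Right) = (0.5·0.8) / 0.82 = 0.4 / 0.82 = 0.487805

0.49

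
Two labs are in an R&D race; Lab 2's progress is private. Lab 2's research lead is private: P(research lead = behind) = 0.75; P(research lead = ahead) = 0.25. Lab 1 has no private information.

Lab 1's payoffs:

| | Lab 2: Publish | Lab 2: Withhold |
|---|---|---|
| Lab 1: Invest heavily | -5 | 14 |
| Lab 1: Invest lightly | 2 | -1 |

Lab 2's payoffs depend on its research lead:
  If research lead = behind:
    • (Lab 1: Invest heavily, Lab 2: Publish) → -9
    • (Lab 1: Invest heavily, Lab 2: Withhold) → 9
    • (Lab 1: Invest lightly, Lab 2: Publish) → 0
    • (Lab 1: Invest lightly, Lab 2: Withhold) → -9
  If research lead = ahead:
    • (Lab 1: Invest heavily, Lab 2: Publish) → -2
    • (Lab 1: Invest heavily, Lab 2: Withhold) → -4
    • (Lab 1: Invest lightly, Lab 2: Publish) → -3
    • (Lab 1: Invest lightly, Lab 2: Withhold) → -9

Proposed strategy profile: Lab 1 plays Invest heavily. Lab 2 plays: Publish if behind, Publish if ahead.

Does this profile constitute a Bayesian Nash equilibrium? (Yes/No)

A profile is a BNE iff every type of every player is best-responding given beliefs about the other side.
Lab 1 plays Invest heavily: E[Invest heavily] = 0.75·(-5) + 0.25·(-5) = -5; E[Invest lightly] = 2. Not best-responding. ✗
Lab 2 (research lead behind), facing Invest heavily: Publish gives -9, Withhold gives 9. Proposed Publish is not best — profitable deviation exists. ✗
Lab 2 (research lead ahead), facing Invest heavily: Publish gives -2, Withhold gives -4. Proposed Publish is best. ✓

No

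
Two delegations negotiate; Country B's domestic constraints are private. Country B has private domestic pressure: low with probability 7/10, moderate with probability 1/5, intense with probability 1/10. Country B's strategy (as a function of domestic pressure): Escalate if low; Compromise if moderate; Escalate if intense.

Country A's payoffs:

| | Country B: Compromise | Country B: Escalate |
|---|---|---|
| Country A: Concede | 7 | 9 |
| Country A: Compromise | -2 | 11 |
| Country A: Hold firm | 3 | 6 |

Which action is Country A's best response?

Concede

E[Concede] = 7/10·(9) + 1/5·(7) + 1/10·(9) = 43/5
E[Compromise] = 7/10·(11) + 1/5·(-2) + 1/10·(11) = 42/5
E[Hold firm] = 7/10·(6) + 1/5·(3) + 1/10·(6) = 27/5
Best response: Concede (43/5 is the largest).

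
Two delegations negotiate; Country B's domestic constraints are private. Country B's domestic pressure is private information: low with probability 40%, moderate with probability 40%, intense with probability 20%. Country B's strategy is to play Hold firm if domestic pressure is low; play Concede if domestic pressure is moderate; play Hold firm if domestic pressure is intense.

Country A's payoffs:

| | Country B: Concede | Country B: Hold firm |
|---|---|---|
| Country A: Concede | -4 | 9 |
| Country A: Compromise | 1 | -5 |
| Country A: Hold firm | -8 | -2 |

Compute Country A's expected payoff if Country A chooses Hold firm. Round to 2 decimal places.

-4.40

Take the expectation over Country B's domestic pressure, weighting each type's action by its prior probability.
E[Hold firm] = 0.4·(-2) + 0.4·(-8) + 0.2·(-2) = (-0.8) + (-3.2) + (-0.4) = -4.4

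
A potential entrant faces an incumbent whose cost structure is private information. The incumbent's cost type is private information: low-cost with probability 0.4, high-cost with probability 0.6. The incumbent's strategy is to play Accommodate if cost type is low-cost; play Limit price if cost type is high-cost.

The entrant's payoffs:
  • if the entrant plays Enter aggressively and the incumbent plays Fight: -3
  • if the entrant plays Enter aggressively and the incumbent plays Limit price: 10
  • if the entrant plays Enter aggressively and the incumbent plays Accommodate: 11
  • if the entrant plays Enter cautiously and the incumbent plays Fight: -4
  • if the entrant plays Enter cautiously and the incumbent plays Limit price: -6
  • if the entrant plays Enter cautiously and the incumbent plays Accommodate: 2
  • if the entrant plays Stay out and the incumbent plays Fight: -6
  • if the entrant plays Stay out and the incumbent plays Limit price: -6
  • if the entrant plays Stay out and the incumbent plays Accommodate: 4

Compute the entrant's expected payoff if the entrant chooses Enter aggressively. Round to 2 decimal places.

Take the expectation over the incumbent's cost type, weighting each type's action by its prior probability.
E[Enter aggressively] = 0.4·11 + 0.6·10 = 4.4 + 6 = 10.4

10.40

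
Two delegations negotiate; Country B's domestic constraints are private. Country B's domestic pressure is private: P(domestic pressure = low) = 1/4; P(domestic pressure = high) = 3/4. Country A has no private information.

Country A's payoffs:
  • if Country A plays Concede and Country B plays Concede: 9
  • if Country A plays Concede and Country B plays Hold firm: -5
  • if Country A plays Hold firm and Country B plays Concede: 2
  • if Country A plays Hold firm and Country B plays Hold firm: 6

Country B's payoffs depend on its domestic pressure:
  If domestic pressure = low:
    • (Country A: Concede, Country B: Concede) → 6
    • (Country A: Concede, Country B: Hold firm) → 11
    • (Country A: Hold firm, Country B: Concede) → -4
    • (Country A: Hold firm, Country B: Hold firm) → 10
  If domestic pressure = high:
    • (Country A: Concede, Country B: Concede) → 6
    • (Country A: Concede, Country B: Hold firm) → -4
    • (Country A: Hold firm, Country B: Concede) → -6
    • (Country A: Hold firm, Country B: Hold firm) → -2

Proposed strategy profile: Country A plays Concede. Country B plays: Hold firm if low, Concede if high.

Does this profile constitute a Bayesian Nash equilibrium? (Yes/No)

A profile is a BNE iff every type of every player is best-responding given beliefs about the other side.
Country A plays Concede: E[Concede] = 1/4·(-5) + 3/4·(9) = 11/2; E[Hold firm] = 3. Best-responding. ✓
Country B (domestic pressure low), facing Concede: Concede gives 6, Hold firm gives 11. Proposed Hold firm is best. ✓
Country B (domestic pressure high), facing Concede: Concede gives 6, Hold firm gives -4. Proposed Concede is best. ✓

Yes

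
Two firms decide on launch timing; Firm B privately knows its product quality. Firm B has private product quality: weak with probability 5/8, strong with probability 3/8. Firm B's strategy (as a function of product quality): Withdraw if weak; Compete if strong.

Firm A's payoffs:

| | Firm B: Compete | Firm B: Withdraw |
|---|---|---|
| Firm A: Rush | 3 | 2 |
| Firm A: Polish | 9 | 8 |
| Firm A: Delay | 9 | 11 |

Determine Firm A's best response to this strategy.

Compute Firm A's expected payoff for each action, taking the expectation over Firm B's type.
E[Rush] = 5/8·(2) + 3/8·(3) = 19/8
E[Polish] = 5/8·(8) + 3/8·(9) = 67/8
E[Delay] = 5/8·(11) + 3/8·(9) = 41/4
Best response: Delay (41/4 is the largest).

Delay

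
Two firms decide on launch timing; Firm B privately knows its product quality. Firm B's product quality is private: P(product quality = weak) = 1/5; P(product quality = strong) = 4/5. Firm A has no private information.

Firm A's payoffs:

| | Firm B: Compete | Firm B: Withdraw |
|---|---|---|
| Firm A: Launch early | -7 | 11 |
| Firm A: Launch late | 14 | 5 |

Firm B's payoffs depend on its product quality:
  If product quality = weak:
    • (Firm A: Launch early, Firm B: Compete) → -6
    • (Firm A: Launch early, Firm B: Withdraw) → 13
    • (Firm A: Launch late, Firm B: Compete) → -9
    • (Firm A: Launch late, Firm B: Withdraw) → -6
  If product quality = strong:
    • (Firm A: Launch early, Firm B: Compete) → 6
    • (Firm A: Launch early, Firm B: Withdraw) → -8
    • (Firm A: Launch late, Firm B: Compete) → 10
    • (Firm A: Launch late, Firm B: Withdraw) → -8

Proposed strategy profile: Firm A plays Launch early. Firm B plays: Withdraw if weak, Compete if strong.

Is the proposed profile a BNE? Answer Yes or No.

Firm A plays Launch early: E[Launch early] = 1/5·(11) + 4/5·(-7) = -17/5; E[Launch late] = 61/5. Not best-responding. ✗
Firm B (product quality weak), facing Launch early: Compete gives -6, Withdraw gives 13. Proposed Withdraw is best. ✓
Firm B (product quality strong), facing Launch early: Compete gives 6, Withdraw gives -8. Proposed Compete is best. ✓

No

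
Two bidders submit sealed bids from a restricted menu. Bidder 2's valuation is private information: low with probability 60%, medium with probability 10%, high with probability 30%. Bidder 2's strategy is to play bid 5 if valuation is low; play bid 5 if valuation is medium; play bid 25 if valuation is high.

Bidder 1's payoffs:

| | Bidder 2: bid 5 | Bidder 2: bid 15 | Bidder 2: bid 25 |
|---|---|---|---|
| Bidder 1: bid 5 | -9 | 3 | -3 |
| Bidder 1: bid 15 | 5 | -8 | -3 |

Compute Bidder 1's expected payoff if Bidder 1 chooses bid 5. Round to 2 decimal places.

Take the expectation over Bidder 2's valuation, weighting each type's action by its prior probability.
E[bid 5] = 0.6·(-9) + 0.1·(-9) + 0.3·(-3) = (-5.4) + (-0.9) + (-0.9) = -7.2

-7.20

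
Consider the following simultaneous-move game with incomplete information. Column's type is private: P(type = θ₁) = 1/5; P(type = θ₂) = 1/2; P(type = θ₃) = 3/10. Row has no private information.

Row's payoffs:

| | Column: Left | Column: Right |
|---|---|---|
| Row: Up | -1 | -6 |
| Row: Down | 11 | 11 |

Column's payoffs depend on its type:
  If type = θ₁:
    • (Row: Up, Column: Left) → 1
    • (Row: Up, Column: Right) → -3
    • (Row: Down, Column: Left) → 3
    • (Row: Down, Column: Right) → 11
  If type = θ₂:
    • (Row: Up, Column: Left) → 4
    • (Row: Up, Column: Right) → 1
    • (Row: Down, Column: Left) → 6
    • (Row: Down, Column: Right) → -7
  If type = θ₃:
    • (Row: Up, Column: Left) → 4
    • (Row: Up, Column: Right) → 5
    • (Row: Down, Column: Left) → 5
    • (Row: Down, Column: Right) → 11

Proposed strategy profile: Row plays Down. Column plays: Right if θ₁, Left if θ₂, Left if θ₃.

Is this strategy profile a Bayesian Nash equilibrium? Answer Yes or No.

No

Row plays Down: E[Down] = 1/5·(11) + 1/2·(11) + 3/10·(11) = 11; E[Up] = -2. Best-responding. ✓
Column (type θ₁), facing Down: Left gives 3, Right gives 11. Proposed Right is best. ✓
Column (type θ₂), facing Down: Left gives 6, Right gives -7. Proposed Left is best. ✓
Column (type θ₃), facing Down: Left gives 5, Right gives 11. Proposed Left is not best — profitable deviation exists. ✗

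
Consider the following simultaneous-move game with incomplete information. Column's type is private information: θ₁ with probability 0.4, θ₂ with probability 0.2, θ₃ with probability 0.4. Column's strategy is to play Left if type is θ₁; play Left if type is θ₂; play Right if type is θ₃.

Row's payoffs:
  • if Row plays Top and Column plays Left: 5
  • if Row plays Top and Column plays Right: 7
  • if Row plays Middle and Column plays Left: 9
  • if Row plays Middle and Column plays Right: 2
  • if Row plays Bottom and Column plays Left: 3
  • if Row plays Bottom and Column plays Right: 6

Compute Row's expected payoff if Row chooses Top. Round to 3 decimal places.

E[Top] = 0.4·5 + 0.2·5 + 0.4·7 = 2 + 1 + 2.8 = 5.8

5.800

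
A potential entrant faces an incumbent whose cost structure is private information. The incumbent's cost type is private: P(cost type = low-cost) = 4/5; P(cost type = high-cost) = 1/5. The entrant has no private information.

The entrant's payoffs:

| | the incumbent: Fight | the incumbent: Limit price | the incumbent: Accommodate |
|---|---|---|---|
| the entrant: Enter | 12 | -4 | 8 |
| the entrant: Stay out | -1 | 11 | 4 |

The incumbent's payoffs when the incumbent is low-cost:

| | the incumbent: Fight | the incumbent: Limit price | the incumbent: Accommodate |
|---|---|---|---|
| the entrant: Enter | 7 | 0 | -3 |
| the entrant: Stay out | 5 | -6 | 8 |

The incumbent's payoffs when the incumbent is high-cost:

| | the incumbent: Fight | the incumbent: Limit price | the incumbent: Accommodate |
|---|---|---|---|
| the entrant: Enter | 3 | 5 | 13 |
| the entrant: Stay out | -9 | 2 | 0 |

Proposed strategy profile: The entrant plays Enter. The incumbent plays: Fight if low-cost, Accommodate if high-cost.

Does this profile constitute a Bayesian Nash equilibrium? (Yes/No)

A profile is a BNE iff every type of every player is best-responding given beliefs about the other side.
The entrant plays Enter: E[Enter] = 4/5·(12) + 1/5·(8) = 56/5; E[Stay out] = 0. Best-responding. ✓
The incumbent (cost type low-cost), facing Enter: Fight gives 7, Limit price gives 0, Accommodate gives -3. Proposed Fight is best. ✓
The incumbent (cost type high-cost), facing Enter: Fight gives 3, Limit price gives 5, Accommodate gives 13. Proposed Accommodate is best. ✓

Yes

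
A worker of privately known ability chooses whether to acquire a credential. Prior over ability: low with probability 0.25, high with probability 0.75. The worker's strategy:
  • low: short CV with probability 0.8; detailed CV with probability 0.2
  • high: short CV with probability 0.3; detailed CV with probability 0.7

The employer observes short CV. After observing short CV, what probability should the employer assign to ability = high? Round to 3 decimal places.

0.529

P(short CV) = 0.25·0.8 + 0.75·0.3 = 0.425
P(high | short CV) = (0.75·0.3) / 0.425 = 0.225 / 0.425 = 0.529412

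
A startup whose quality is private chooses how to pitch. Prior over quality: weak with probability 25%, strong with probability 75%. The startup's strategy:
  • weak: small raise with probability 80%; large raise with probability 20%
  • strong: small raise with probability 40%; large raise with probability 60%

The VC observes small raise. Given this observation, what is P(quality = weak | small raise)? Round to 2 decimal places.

0.40

Apply Bayes' rule using the sender's strategy as the likelihood.
P(small raise) = 0.25·0.8 + 0.75·0.4 = 0.5
P(weak | small raise) = (0.25·0.8) / 0.5 = 0.2 / 0.5 = 0.4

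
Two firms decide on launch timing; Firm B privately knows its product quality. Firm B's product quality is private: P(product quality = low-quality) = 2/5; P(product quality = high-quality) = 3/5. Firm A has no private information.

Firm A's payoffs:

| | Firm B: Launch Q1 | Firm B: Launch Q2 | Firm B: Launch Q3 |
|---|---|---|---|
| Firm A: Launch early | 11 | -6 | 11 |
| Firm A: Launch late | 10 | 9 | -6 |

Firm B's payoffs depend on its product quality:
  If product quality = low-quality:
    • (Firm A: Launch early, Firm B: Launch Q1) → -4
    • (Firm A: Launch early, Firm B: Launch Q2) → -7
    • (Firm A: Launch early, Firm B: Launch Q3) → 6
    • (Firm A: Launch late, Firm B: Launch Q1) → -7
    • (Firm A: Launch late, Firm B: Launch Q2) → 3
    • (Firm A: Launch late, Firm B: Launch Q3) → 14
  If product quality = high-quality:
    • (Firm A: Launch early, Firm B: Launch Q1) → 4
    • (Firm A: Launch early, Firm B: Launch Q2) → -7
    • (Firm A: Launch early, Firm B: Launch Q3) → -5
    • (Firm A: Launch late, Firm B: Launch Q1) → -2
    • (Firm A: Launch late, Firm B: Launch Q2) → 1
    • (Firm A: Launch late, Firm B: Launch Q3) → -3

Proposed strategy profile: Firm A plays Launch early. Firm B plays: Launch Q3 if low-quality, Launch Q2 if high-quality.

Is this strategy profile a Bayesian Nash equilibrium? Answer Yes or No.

No

A profile is a BNE iff every type of every player is best-responding given beliefs about the other side.
Firm A plays Launch early: E[Launch early] = 2/5·(11) + 3/5·(-6) = 4/5; E[Launch late] = 3. Not best-responding. ✗
Firm B (product quality low-quality), facing Launch early: Launch Q1 gives -4, Launch Q2 gives -7, Launch Q3 gives 6. Proposed Launch Q3 is best. ✓
Firm B (product quality high-quality), facing Launch early: Launch Q1 gives 4, Launch Q2 gives -7, Launch Q3 gives -5. Proposed Launch Q2 is not best — profitable deviation exists. ✗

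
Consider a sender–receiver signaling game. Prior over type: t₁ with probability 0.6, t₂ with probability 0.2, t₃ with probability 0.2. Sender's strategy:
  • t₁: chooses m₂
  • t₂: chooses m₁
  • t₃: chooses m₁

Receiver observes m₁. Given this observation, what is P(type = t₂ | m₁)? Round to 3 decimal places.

P(m₁) = 0.6·0 + 0.2·1 + 0.2·1 = 0.4
P(t₂ | m₁) = (0.2·1) / 0.4 = 0.2 / 0.4 = 0.5

0.500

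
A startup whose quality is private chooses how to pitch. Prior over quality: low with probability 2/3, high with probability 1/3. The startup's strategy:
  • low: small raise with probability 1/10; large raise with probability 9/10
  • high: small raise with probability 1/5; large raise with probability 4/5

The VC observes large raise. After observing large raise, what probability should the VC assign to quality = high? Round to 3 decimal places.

Apply Bayes' rule using the sender's strategy as the likelihood.
P(large raise) = (2/3)·(9/10) + (1/3)·(4/5) = 13/15
P(high | large raise) = ((1/3)·(4/5)) / (13/15) = (4/15) / (13/15) = 4/13

0.308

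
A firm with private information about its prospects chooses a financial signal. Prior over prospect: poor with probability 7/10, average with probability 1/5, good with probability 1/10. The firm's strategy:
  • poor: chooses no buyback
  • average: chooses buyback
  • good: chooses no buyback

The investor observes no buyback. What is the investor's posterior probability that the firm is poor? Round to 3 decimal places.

0.875

P(no buyback) = (7/10)·1 + (1/5)·0 + (1/10)·1 = 4/5
P(poor | no buyback) = ((7/10)·1) / (4/5) = (7/10) / (4/5) = 7/8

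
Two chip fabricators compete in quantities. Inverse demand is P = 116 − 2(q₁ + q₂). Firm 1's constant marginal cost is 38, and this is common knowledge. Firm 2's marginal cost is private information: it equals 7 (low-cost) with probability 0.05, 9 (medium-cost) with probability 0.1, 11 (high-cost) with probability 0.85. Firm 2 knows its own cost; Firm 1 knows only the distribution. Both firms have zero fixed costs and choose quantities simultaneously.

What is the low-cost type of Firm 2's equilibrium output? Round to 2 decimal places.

23.03

Firm 2 with cost c maximizes (116 − 2(q₁+q₂) − c)·q₂, giving q₂(c) = (116 − c − 2q₁)/4.
E[c₂] = 0.05·7 + 0.1·9 + 0.85·11 = 10.6
Firm 1's FOC against E[q₂] yields q₁ = (116 − 2·38 + E[c₂])/6 = (116 − 76 + 10.6)/6 = 8.43333.
q₂(low-cost) = (116 − 7 − 2·8.43333)/4 = 23.0333.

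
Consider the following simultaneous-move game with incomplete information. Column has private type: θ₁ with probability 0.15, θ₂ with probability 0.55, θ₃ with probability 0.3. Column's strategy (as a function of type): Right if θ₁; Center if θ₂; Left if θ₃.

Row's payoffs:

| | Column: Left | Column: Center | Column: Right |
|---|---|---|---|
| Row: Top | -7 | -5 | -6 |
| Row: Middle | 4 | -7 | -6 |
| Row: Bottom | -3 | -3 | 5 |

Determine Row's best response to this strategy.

Bottom

E[Top] = 0.15·(-6) + 0.55·(-5) + 0.3·(-7) = -5.75
E[Middle] = 0.15·(-6) + 0.55·(-7) + 0.3·(4) = -3.55
E[Bottom] = 0.15·(5) + 0.55·(-3) + 0.3·(-3) = -1.8
Best response: Bottom (-1.8 is the largest).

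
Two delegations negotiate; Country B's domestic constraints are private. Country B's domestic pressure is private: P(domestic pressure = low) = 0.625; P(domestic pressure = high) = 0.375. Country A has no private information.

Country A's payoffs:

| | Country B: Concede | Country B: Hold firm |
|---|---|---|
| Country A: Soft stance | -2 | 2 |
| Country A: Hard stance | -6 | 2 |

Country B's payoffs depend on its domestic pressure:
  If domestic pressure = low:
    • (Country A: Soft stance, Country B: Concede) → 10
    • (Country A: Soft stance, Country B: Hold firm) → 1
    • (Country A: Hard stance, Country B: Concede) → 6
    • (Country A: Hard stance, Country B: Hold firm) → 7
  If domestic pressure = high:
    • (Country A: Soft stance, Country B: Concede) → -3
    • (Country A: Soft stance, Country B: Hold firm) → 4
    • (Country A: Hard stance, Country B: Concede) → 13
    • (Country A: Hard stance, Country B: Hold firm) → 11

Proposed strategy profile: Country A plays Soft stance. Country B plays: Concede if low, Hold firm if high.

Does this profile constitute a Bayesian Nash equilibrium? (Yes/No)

A profile is a BNE iff every type of every player is best-responding given beliefs about the other side.
Country A plays Soft stance: E[Soft stance] = 0.625·(-2) + 0.375·(2) = -0.5; E[Hard stance] = -3. Best-responding. ✓
Country B (domestic pressure low), facing Soft stance: Concede gives 10, Hold firm gives 1. Proposed Concede is best. ✓
Country B (domestic pressure high), facing Soft stance: Concede gives -3, Hold firm gives 4. Proposed Hold firm is best. ✓

Yes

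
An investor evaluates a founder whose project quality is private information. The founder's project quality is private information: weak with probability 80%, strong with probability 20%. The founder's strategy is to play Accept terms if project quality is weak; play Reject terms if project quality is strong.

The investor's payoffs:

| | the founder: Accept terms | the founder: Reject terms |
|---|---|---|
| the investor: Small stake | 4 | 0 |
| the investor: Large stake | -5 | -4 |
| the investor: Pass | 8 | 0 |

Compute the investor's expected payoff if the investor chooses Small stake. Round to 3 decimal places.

E[Small stake] = 0.8·4 + 0.2·0 = 3.2 + 0 = 3.2

3.200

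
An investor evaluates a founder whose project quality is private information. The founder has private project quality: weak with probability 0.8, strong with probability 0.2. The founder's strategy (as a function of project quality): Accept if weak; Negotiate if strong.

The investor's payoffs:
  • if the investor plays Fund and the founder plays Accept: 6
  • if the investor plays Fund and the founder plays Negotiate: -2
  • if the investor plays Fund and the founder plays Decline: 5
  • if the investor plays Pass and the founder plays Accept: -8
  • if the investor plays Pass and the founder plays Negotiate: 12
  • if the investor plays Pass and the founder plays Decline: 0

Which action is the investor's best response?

Compute the investor's expected payoff for each action, taking the expectation over the founder's type.
E[Fund] = 0.8·(6) + 0.2·(-2) = 4.4
E[Pass] = 0.8·(-8) + 0.2·(12) = -4
Best response: Fund (4.4 is the largest).

Fund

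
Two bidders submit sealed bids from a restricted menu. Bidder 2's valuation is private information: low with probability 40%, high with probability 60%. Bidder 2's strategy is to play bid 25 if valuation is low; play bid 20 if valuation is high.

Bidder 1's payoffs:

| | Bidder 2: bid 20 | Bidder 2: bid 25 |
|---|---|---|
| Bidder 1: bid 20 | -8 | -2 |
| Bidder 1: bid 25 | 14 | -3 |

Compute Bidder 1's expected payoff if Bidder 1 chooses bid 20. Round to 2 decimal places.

Take the expectation over Bidder 2's valuation, weighting each type's action by its prior probability.
E[bid 20] = 0.4·(-2) + 0.6·(-8) = (-0.8) + (-4.8) = -5.6

-5.60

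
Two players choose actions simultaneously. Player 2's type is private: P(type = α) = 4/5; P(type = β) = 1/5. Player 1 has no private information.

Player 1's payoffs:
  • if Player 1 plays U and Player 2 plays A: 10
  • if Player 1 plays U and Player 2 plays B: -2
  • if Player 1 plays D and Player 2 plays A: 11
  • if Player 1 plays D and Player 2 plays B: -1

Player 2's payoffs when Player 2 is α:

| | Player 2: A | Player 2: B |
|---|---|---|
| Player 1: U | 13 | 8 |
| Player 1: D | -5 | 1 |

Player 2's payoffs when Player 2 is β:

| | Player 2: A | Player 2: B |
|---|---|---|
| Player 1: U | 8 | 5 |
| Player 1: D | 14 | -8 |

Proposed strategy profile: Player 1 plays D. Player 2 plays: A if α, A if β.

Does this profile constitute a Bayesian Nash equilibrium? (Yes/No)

No

Player 1 plays D: E[D] = 4/5·(11) + 1/5·(11) = 11; E[U] = 10. Best-responding. ✓
Player 2 (type α), facing D: A gives -5, B gives 1. Proposed A is not best — profitable deviation exists. ✗
Player 2 (type β), facing D: A gives 14, B gives -8. Proposed A is best. ✓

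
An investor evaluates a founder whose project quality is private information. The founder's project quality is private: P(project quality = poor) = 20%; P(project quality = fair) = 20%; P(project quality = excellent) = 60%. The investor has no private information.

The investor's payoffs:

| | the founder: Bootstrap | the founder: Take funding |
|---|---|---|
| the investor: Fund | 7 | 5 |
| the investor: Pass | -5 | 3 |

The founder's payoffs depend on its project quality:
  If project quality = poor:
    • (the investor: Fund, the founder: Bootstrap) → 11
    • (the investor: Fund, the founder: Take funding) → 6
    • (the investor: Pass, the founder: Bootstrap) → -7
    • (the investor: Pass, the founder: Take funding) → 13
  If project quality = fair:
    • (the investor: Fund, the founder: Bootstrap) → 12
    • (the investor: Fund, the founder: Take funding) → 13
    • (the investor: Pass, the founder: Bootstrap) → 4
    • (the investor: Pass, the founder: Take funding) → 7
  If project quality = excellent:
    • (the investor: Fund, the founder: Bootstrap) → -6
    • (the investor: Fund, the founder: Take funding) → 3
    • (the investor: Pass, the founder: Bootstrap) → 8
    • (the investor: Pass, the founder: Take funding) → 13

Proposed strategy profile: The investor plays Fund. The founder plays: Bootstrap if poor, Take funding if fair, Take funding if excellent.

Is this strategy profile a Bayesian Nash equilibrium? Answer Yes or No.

Yes

A profile is a BNE iff every type of every player is best-responding given beliefs about the other side.
The investor plays Fund: E[Fund] = 0.2·(7) + 0.2·(5) + 0.6·(5) = 5.4; E[Pass] = 1.4. Best-responding. ✓
The founder (project quality poor), facing Fund: Bootstrap gives 11, Take funding gives 6. Proposed Bootstrap is best. ✓
The founder (project quality fair), facing Fund: Bootstrap gives 12, Take funding gives 13. Proposed Take funding is best. ✓
The founder (project quality excellent), facing Fund: Bootstrap gives -6, Take funding gives 3. Proposed Take funding is best. ✓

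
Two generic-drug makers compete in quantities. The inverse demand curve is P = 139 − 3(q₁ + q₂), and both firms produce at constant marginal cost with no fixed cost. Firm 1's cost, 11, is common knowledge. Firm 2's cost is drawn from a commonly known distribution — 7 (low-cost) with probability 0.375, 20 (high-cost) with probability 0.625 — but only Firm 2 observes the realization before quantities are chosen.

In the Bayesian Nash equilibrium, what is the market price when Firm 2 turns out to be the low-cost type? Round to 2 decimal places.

50.98

Firm 2 with cost c maximizes (139 − 3(q₁+q₂) − c)·q₂, giving q₂(c) = (139 − c − 3q₁)/6.
E[c₂] = 0.375·7 + 0.625·20 = 15.125
Firm 1's FOC against E[q₂] yields q₁ = (139 − 2·11 + E[c₂])/9 = (139 − 22 + 15.125)/9 = 14.6806.
q₂(low-cost) = 14.6597, so P = 139 − 3·(14.6806 + 14.6597) = 50.9792.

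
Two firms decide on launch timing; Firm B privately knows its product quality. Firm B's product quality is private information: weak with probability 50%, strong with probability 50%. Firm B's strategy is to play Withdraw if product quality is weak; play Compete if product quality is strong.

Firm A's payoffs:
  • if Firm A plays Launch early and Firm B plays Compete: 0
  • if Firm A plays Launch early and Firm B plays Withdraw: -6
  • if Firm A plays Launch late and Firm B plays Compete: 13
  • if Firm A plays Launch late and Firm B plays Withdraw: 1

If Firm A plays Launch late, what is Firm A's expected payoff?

E[Launch late] = 0.5·1 + 0.5·13 = 0.5 + 6.5 = 7

7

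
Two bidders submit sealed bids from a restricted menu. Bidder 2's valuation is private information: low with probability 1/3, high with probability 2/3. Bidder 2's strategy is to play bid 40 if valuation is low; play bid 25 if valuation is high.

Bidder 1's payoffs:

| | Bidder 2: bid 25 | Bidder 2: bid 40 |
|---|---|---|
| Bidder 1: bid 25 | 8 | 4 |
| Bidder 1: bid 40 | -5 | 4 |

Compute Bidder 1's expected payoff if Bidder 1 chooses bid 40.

Take the expectation over Bidder 2's valuation, weighting each type's action by its prior probability.
E[bid 40] = 1/3·4 + 2/3·(-5) = 4/3 + (-10/3) = -2

-2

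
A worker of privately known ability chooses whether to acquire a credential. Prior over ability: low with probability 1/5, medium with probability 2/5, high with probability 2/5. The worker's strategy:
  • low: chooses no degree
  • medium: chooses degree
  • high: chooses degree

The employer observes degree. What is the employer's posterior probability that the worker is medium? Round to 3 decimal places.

P(degree) = (1/5)·0 + (2/5)·1 + (2/5)·1 = 4/5
P(medium | degree) = ((2/5)·1) / (4/5) = (2/5) / (4/5) = 1/2

0.500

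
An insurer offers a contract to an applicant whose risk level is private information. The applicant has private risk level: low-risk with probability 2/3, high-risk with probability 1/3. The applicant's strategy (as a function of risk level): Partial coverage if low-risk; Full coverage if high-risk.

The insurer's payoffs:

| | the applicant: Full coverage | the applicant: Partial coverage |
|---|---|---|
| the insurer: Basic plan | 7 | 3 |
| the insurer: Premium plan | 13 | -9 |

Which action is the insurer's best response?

Compute the insurer's expected payoff for each action, taking the expectation over the applicant's type.
E[Basic plan] = 2/3·(3) + 1/3·(7) = 13/3
E[Premium plan] = 2/3·(-9) + 1/3·(13) = -5/3
Best response: Basic plan (13/3 is the largest).

Basic plan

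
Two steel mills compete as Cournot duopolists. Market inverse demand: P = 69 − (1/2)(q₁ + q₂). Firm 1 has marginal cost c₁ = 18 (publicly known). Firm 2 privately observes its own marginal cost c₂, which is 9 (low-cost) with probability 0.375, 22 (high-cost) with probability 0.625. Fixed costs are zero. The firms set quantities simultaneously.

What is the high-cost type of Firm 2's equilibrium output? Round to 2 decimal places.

Type-c best response for Firm 2: q₂(c) = (69 − c) − q₁/2.
Firm 1 maximizes expected profit; its first-order condition is 69 − q₁ − (1/2)E[q₂] − 18 = 0.
Substituting E[q₂] and solving: E[c₂] = 17.125, so q₁ = (69 − 2·18 + 17.125)/(3/2) = 33.4167.
q₂(high-cost) = (69 − 22 − (1/2)·33.4167) = 30.2917.

30.29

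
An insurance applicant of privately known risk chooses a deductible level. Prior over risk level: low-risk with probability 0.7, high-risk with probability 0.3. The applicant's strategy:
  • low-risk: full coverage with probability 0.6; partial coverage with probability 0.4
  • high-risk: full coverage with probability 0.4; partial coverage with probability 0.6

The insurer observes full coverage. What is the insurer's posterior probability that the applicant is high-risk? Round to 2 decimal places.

0.22

Apply Bayes' rule using the sender's strategy as the likelihood.
P(full coverage) = 0.7·0.6 + 0.3·0.4 = 0.54
P(high-risk | full coverage) = (0.3·0.4) / 0.54 = 0.12 / 0.54 = 0.222222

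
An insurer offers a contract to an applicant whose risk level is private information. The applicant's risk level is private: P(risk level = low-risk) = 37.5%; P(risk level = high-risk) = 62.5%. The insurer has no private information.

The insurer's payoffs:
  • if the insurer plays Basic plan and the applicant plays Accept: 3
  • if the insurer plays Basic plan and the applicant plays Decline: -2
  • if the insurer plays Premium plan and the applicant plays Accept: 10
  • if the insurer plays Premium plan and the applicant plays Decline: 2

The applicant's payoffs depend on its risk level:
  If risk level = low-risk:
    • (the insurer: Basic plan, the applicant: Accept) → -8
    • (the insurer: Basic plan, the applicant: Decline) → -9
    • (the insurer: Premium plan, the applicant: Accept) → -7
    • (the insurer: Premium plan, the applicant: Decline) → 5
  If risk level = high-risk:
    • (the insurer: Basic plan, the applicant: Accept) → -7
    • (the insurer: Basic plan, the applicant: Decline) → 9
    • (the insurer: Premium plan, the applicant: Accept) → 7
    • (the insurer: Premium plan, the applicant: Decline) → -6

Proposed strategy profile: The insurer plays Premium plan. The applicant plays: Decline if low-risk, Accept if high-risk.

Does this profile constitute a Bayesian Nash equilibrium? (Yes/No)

Yes

The insurer plays Premium plan: E[Premium plan] = 0.375·(2) + 0.625·(10) = 7; E[Basic plan] = 1.125. Best-responding. ✓
The applicant (risk level low-risk), facing Premium plan: Accept gives -7, Decline gives 5. Proposed Decline is best. ✓
The applicant (risk level high-risk), facing Premium plan: Accept gives 7, Decline gives -6. Proposed Accept is best. ✓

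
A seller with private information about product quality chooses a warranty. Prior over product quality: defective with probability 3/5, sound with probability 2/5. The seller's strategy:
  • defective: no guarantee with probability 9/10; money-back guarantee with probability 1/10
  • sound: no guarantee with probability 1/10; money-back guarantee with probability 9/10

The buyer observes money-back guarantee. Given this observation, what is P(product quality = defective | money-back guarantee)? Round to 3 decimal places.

0.143

P(money-back guarantee) = (3/5)·(1/10) + (2/5)·(9/10) = 21/50
P(defective | money-back guarantee) = ((3/5)·(1/10)) / (21/50) = (3/50) / (21/50) = 1/7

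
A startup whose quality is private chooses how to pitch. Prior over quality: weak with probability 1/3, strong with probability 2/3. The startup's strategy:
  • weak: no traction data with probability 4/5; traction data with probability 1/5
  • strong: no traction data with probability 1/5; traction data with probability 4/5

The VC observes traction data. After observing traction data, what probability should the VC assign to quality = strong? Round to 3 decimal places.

P(traction data) = (1/3)·(1/5) + (2/3)·(4/5) = 3/5
P(strong | traction data) = ((2/3)·(4/5)) / (3/5) = (8/15) / (3/5) = 8/9

0.889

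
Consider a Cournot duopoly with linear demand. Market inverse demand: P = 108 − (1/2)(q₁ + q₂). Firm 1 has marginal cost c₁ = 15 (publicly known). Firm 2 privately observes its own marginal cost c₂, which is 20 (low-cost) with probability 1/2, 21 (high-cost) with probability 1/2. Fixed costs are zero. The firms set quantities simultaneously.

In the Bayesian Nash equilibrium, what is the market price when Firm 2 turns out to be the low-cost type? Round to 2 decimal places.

Firm 2 with cost c maximizes (108 − (1/2)(q₁+q₂) − c)·q₂, giving q₂(c) = (108 − c − (1/2)q₁).
E[c₂] = 1/2·20 + 1/2·21 = 20.5
Firm 1's FOC against E[q₂] yields q₁ = (108 − 2·15 + E[c₂])/(3/2) = (108 − 30 + 20.5)/(3/2) = 65.6667.
q₂(low-cost) = 55.1667, so P = 108 − (1/2)·(65.6667 + 55.1667) = 47.5833.

47.58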